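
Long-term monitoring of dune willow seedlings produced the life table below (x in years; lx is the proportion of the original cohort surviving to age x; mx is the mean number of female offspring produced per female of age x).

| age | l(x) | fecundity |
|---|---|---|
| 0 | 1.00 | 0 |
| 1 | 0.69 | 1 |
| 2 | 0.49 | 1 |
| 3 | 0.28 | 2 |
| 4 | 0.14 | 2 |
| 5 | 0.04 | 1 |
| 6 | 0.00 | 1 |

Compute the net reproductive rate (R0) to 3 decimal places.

lx·mx by age: 0, 0.69, 0.49, 0.56, 0.28, 0.04, 0
R0 = Σ lx·mx = 2.06 → 2.060

2.060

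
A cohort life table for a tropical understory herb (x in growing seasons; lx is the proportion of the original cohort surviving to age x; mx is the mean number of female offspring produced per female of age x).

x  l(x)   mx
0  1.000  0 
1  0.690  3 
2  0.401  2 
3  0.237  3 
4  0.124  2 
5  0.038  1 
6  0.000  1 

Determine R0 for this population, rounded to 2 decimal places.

lx·mx by age: 0, 2.07, 0.802, 0.711, 0.248, 0.038, 0
R0 = Σ lx·mx = 3.869 → 3.87

3.87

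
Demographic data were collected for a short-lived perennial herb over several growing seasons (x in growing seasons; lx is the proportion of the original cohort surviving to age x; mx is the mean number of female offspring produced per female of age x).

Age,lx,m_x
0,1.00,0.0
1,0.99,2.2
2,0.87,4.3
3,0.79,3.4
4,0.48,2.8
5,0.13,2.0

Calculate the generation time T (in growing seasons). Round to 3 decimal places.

2.389

lx·mx: 0, 2.178, 3.741, 2.686, 1.344, 0.26 → R0 = 10.209
x·lx·mx: 0, 2.178, 7.482, 8.058, 5.376, 1.3 → Σ = 24.394
T = 24.394 / 10.209 = 2.38946… → 2.389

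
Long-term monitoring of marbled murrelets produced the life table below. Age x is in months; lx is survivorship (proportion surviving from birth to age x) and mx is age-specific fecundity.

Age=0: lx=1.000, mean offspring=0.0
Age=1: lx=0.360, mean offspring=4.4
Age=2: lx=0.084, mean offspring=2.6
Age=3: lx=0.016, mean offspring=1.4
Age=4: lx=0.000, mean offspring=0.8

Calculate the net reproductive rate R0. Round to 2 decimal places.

lx·mx by age: 0, 1.584, 0.2184, 0.0224, 0
R0 = Σ lx·mx = 1.8248 → 1.82

1.82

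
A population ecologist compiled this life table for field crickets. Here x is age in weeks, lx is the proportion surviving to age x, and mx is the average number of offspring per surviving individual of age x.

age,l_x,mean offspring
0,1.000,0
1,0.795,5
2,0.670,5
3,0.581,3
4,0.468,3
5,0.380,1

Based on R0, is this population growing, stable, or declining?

R0 = Σ lx·mx = 0 + 3.975 + 3.35 + 1.743 + 1.404 + 0.38 = 10.852
R0 > 1, so the population is growing.

growing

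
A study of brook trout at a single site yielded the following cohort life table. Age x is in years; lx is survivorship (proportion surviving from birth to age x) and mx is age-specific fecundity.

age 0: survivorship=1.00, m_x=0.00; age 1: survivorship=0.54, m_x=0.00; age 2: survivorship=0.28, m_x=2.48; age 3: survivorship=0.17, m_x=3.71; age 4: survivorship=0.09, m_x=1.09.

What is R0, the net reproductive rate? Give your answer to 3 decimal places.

1.423

lx·mx by age: 0, 0, 0.6944, 0.6307, 0.0981
R0 = Σ lx·mx = 1.4232 → 1.423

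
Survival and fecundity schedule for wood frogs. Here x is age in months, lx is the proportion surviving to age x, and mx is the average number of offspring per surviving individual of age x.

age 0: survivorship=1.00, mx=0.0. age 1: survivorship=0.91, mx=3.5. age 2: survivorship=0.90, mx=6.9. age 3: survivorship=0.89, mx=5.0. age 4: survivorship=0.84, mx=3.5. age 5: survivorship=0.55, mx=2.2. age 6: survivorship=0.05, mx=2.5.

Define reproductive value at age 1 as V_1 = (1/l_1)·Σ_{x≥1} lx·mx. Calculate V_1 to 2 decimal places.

19.91

lx·mx for x ≥ 1: 3.185, 6.21, 4.45, 2.94, 1.21, 0.125 → sum = 18.12
V_1 = 18.12 / l_1 = 18.12 / 0.91 = 19.912088… → 19.91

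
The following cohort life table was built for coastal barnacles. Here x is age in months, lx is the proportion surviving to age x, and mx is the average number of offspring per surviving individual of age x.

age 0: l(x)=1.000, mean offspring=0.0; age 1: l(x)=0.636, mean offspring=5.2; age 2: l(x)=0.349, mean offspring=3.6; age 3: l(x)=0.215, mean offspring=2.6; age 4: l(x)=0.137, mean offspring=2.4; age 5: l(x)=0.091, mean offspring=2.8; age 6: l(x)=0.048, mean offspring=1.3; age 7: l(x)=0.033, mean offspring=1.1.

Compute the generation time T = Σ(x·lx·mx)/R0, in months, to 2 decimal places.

1.85

lx·mx: 0, 3.3072, 1.2564, 0.559, 0.3288, 0.2548, 0.0624, 0.0363 → R0 = 5.8049
x·lx·mx: 0, 3.3072, 2.5128, 1.677, 1.3152, 1.274, 0.3744, 0.2541 → Σ = 10.7147
T = 10.7147 / 5.8049 = 1.845803… → 1.85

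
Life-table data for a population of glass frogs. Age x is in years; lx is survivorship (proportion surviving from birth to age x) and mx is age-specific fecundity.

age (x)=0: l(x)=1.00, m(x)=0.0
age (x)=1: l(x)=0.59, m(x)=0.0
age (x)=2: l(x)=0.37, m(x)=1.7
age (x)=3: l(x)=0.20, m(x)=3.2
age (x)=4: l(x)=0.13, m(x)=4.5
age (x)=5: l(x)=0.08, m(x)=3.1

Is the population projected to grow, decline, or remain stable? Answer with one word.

R0 = Σ lx·mx = 0 + 0 + 0.629 + 0.64 + 0.585 + 0.248 = 2.102
R0 > 1, so the population is growing.

growing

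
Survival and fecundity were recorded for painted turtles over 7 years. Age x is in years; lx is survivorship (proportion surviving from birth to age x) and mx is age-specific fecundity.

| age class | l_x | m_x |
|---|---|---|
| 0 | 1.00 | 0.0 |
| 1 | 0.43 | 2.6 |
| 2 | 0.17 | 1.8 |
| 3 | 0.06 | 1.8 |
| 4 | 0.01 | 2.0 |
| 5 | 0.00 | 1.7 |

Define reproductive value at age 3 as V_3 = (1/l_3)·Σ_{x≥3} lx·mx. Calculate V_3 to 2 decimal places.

lx·mx for x ≥ 3: 0.108, 0.02, 0 → sum = 0.128
V_3 = 0.128 / l_3 = 0.128 / 0.06 = 2.133333… → 2.13

2.13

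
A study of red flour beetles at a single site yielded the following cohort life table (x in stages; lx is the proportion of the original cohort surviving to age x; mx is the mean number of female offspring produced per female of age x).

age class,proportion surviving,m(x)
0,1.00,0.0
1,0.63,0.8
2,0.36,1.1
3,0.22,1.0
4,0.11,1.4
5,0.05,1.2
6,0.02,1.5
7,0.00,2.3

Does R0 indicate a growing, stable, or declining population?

growing

R0 = Σ lx·mx = 0 + 0.504 + 0.396 + 0.22 + 0.154 + 0.06 + 0.03 + 0 = 1.364
R0 > 1, so the population is growing.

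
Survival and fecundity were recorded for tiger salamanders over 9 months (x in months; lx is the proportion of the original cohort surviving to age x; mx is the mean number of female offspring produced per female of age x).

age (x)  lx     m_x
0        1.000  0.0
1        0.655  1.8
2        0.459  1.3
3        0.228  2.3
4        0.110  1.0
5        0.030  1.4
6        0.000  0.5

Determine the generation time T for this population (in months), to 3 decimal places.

lx·mx: 0, 1.179, 0.5967, 0.5244, 0.11, 0.042, 0 → R0 = 2.4521
x·lx·mx: 0, 1.179, 1.1934, 1.5732, 0.44, 0.21, 0 → Σ = 4.5956
T = 4.5956 / 2.4521 = 1.874149… → 1.874

1.874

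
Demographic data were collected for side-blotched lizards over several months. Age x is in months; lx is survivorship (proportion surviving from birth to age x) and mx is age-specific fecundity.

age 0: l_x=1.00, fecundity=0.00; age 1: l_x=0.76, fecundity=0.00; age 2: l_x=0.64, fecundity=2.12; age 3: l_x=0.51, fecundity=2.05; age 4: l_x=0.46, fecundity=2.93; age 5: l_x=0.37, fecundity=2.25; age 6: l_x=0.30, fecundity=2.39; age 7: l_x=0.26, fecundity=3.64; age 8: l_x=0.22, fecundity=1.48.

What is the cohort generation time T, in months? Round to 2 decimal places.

4.40

lx·mx: 0, 0, 1.3568, 1.0455, 1.3478, 0.8325, 0.717, 0.9464, 0.3256 → R0 = 6.5716
x·lx·mx: 0, 0, 2.7136, 3.1365, 5.3912, 4.1625, 4.302, 6.6248, 2.6048 → Σ = 28.9354
T = 28.9354 / 6.5716 = 4.403098… → 4.40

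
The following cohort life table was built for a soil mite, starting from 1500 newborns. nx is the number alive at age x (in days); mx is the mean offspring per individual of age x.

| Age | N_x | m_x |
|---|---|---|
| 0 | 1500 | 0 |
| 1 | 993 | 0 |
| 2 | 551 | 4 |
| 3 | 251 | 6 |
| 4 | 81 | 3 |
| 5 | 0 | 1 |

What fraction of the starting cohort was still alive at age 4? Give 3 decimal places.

l_4 = n_4/n_0 = 81/1500 = 0.054 → 0.054

0.054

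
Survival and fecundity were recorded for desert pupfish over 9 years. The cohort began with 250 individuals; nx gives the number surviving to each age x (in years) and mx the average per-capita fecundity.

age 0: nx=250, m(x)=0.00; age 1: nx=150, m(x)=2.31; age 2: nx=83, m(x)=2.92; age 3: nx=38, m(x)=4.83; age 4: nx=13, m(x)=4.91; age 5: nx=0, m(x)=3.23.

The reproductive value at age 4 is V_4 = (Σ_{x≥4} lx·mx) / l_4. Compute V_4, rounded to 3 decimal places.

4.910

lx = nx/n0 = nx/250: 1, 0.6, 0.332, 0.152, 0.052, 0
lx·mx for x ≥ 4: 0.25532, 0 → sum = 0.25532
V_4 = 0.25532 / l_4 = 0.25532 / 0.052 = 4.91 → 4.910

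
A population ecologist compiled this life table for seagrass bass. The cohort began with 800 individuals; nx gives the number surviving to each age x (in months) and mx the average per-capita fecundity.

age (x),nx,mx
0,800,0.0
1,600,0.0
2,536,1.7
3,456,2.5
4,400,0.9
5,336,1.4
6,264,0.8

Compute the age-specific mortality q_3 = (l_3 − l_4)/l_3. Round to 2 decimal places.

0.12

lx = nx/n0 = nx/800: 1, 0.75, 0.67, 0.57, 0.5, 0.42, 0.33
q_3 = (l_3 − l_4) / l_3 = (0.57 − 0.5) / 0.57
     = 0.07 / 0.57 = 0.122807… → 0.12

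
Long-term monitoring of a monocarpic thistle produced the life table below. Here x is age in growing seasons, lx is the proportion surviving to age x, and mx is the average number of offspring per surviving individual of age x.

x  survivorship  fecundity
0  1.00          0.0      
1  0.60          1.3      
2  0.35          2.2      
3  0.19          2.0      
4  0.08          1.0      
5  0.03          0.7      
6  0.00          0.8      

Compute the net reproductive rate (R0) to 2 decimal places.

lx·mx by age: 0, 0.78, 0.77, 0.38, 0.08, 0.021, 0
R0 = Σ lx·mx = 2.031 → 2.03

2.03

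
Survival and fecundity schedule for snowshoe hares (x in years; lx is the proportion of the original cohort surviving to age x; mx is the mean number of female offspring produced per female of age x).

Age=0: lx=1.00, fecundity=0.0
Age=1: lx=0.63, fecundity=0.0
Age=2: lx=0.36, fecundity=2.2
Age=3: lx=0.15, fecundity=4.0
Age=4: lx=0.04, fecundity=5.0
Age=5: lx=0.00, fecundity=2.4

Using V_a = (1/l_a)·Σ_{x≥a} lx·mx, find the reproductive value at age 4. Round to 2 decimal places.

lx·mx for x ≥ 4: 0.2, 0 → sum = 0.2
V_4 = 0.2 / l_4 = 0.2 / 0.04 = 5 → 5.00

5.00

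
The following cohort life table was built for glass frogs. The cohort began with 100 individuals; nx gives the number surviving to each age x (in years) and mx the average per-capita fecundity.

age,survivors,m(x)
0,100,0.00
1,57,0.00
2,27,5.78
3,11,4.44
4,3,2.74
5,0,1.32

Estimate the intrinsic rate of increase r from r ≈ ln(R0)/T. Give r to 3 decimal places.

0.328

lx = nx/n0 = nx/100: 1, 0.57, 0.27, 0.11, 0.03, 0
R0 = Σ lx·mx = 0 + 0 + 1.5606 + 0.4884 + 0.0822 + 0 = 2.1312
Σ x·lx·mx = 4.9152; T = 4.9152/2.1312 = 2.30631…
r ≈ ln(R0)/T = ln(2.1312)/2.30631… = 0.32809… → 0.328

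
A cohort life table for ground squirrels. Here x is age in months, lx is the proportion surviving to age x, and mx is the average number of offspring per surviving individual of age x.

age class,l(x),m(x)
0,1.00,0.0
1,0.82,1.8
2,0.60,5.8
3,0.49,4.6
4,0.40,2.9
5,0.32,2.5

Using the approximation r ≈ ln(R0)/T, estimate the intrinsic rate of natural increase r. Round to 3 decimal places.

R0 = Σ lx·mx = 0 + 1.476 + 3.48 + 2.254 + 1.16 + 0.8 = 9.17
Σ x·lx·mx = 23.838; T = 23.838/9.17 = 2.59956…
r ≈ ln(R0)/T = ln(9.17)/2.59956… = 0.85243… → 0.852

0.852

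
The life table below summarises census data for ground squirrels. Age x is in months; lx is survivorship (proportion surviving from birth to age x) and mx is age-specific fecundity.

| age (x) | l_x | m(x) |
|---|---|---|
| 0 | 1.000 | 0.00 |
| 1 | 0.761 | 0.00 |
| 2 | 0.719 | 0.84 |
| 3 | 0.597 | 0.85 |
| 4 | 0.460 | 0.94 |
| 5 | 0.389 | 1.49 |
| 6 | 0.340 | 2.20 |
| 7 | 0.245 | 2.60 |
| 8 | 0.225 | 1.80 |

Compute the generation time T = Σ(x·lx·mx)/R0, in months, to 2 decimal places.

4.99

lx·mx: 0, 0, 0.60396, 0.50745, 0.4324, 0.57961, 0.748, 0.637, 0.405 → R0 = 3.91342
x·lx·mx: 0, 0, 1.20792, 1.52235, 1.7296, 2.89805, 4.488, 4.459, 3.24 → Σ = 19.54492
T = 19.54492 / 3.91342 = 4.994332… → 4.99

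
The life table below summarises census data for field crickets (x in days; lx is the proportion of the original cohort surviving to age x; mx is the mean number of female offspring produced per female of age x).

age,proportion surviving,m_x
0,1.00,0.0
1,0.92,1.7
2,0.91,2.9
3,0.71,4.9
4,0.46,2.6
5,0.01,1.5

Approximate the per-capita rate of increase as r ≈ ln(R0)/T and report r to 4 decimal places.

R0 = Σ lx·mx = 0 + 1.564 + 2.639 + 3.479 + 1.196 + 0.015 = 8.893
Σ x·lx·mx = 22.138; T = 22.138/8.893 = 2.48937…
r ≈ ln(R0)/T = ln(8.893)/2.48937… = 0.877837… → 0.8778

0.8778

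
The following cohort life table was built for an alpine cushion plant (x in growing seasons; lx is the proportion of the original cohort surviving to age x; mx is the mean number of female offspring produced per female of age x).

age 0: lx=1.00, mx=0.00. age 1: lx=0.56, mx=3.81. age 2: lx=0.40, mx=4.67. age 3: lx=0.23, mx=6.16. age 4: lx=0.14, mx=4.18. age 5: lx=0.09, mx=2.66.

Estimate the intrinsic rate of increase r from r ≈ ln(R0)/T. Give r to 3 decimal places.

0.837

R0 = Σ lx·mx = 0 + 2.1336 + 1.868 + 1.4168 + 0.5852 + 0.2394 = 6.243
Σ x·lx·mx = 13.6578; T = 13.6578/6.243 = 2.1877…
r ≈ ln(R0)/T = ln(6.243)/2.1877… = 0.83716… → 0.837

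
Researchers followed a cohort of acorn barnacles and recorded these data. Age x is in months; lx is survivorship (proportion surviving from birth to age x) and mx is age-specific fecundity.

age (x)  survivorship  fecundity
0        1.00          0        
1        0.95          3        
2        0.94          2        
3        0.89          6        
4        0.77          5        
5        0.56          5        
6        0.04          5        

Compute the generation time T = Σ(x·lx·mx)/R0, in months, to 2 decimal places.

3.15

lx·mx: 0, 2.85, 1.88, 5.34, 3.85, 2.8, 0.2 → R0 = 16.92
x·lx·mx: 0, 2.85, 3.76, 16.02, 15.4, 14, 1.2 → Σ = 53.23
T = 53.23 / 16.92 = 3.145981… → 3.15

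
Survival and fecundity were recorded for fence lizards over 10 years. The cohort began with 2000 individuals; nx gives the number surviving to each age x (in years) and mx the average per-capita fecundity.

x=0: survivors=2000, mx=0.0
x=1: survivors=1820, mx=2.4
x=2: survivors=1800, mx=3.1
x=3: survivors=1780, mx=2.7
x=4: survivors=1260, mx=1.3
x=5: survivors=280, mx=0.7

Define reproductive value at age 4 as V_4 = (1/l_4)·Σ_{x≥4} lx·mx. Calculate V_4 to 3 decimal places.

1.456

lx = nx/n0 = nx/2000: 1, 0.91, 0.9, 0.89, 0.63, 0.14
lx·mx for x ≥ 4: 0.819, 0.098 → sum = 0.917
V_4 = 0.917 / l_4 = 0.917 / 0.63 = 1.455556… → 1.456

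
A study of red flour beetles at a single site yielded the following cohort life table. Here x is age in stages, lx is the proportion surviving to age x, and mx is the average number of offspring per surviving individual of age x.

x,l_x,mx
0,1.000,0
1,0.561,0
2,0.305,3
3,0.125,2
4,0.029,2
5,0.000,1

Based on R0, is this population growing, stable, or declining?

R0 = Σ lx·mx = 0 + 0 + 0.915 + 0.25 + 0.058 + 0 = 1.223
R0 > 1, so the population is growing.

growing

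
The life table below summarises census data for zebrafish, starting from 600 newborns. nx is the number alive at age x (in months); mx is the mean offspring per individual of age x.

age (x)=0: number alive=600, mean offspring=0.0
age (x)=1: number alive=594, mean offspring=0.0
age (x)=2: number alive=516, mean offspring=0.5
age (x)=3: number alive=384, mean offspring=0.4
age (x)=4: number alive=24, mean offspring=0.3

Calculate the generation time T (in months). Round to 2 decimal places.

lx = nx/n0 = nx/600: 1, 0.99, 0.86, 0.64, 0.04
lx·mx: 0, 0, 0.43, 0.256, 0.012 → R0 = 0.698
x·lx·mx: 0, 0, 0.86, 0.768, 0.048 → Σ = 1.676
T = 1.676 / 0.698 = 2.401146… → 2.40

2.40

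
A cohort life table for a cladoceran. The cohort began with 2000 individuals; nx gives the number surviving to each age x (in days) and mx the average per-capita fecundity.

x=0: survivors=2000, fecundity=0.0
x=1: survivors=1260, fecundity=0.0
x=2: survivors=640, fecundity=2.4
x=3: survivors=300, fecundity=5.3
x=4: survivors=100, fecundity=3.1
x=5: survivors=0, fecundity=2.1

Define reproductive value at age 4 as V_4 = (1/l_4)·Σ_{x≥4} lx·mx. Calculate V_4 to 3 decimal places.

lx = nx/n0 = nx/2000: 1, 0.63, 0.32, 0.15, 0.05, 0
lx·mx for x ≥ 4: 0.155, 0 → sum = 0.155
V_4 = 0.155 / l_4 = 0.155 / 0.05 = 3.1 → 3.100

3.100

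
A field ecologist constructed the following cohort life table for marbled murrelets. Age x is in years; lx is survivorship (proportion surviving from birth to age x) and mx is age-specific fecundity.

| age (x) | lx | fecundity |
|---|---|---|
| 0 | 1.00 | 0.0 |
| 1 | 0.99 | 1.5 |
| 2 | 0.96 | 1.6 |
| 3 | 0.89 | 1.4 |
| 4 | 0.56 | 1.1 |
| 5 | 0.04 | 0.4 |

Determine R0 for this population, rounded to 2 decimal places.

lx·mx by age: 0, 1.485, 1.536, 1.246, 0.616, 0.016
R0 = Σ lx·mx = 4.899 → 4.90

4.90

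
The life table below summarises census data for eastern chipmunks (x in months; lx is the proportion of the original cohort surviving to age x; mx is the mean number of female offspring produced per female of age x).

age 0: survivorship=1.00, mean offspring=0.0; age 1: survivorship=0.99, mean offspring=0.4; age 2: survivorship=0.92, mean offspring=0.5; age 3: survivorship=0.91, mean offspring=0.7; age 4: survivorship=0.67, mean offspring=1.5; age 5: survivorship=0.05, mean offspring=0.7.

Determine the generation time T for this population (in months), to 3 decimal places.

2.930

lx·mx: 0, 0.396, 0.46, 0.637, 1.005, 0.035 → R0 = 2.533
x·lx·mx: 0, 0.396, 0.92, 1.911, 4.02, 0.175 → Σ = 7.422
T = 7.422 / 2.533 = 2.930122… → 2.930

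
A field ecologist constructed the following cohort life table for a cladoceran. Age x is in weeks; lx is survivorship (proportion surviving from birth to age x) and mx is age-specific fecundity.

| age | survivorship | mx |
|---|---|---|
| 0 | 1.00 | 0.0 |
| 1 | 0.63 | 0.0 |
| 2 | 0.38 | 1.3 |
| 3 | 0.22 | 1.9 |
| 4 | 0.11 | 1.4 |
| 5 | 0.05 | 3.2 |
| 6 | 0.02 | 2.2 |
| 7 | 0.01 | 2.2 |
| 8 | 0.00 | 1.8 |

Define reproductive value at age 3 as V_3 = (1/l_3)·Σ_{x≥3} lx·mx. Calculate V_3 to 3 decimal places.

lx·mx for x ≥ 3: 0.418, 0.154, 0.16, 0.044, 0.022, 0 → sum = 0.798
V_3 = 0.798 / l_3 = 0.798 / 0.22 = 3.627273… → 3.627

3.627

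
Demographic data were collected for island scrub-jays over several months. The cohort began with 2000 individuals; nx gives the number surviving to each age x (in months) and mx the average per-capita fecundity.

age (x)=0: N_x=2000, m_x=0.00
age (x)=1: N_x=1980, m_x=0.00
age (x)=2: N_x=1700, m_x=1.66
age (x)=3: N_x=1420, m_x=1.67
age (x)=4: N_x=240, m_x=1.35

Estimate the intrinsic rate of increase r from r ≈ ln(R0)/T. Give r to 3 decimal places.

0.398

lx = nx/n0 = nx/2000: 1, 0.99, 0.85, 0.71, 0.12
R0 = Σ lx·mx = 0 + 0 + 1.411 + 1.1857 + 0.162 = 2.7587
Σ x·lx·mx = 7.0271; T = 7.0271/2.7587 = 2.54725…
r ≈ ln(R0)/T = ln(2.7587)/2.54725… = 0.39837… → 0.398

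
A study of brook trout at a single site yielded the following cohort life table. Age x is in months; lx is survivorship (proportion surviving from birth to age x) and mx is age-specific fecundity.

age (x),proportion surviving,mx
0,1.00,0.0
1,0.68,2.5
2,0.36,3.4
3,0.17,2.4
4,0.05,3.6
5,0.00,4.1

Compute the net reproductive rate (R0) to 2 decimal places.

3.51

lx·mx by age: 0, 1.7, 1.224, 0.408, 0.18, 0
R0 = Σ lx·mx = 3.512 → 3.51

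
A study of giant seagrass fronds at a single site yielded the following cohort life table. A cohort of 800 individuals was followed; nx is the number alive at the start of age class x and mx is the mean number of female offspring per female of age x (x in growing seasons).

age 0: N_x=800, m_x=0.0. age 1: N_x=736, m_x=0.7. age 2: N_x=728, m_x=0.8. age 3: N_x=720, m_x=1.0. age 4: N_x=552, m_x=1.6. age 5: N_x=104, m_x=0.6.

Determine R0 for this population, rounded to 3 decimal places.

lx = nx/n0 = nx/800: 1, 0.92, 0.91, 0.9, 0.69, 0.13
lx·mx by age: 0, 0.644, 0.728, 0.9, 1.104, 0.078
R0 = Σ lx·mx = 3.454 → 3.454

3.454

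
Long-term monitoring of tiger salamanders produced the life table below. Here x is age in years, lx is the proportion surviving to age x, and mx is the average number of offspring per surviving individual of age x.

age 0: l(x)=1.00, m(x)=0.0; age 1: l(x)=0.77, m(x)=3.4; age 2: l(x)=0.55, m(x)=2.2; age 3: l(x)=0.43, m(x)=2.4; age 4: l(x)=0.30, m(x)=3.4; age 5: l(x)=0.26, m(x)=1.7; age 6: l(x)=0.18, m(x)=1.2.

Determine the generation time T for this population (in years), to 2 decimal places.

lx·mx: 0, 2.618, 1.21, 1.032, 1.02, 0.442, 0.216 → R0 = 6.538
x·lx·mx: 0, 2.618, 2.42, 3.096, 4.08, 2.21, 1.296 → Σ = 15.72
T = 15.72 / 6.538 = 2.404405… → 2.40

2.40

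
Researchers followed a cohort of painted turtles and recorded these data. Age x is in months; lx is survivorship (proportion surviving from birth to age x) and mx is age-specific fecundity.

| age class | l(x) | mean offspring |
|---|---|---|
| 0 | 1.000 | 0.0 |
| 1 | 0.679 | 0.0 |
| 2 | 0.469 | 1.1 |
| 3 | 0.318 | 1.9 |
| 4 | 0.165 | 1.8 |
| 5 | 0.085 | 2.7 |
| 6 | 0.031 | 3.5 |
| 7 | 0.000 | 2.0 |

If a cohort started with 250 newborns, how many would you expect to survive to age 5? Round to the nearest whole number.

21

Expected survivors = N0 · l_5 = 250 × 0.085 = 21.25 → 21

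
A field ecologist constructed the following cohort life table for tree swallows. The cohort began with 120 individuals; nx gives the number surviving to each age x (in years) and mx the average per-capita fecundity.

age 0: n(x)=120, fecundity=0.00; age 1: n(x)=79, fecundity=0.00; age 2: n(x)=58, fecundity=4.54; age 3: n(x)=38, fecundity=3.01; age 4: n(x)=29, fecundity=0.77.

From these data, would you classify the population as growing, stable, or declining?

growing

lx = nx/n0 = nx/120: 1, 0.65833…, 0.48333…, 0.31667…, 0.24167…
R0 = Σ lx·mx = 0 + 0 + 2.194333… + 0.953167… + 0.186083… = 3.333583…
R0 > 1, so the population is growing.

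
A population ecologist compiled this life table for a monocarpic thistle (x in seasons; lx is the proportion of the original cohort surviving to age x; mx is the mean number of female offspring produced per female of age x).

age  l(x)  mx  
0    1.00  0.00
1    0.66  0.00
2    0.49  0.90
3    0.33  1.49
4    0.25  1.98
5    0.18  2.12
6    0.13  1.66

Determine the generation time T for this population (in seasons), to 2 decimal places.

3.72

lx·mx: 0, 0, 0.441, 0.4917, 0.495, 0.3816, 0.2158 → R0 = 2.0251
x·lx·mx: 0, 0, 0.882, 1.4751, 1.98, 1.908, 1.2948 → Σ = 7.5399
T = 7.5399 / 2.0251 = 3.723224… → 3.72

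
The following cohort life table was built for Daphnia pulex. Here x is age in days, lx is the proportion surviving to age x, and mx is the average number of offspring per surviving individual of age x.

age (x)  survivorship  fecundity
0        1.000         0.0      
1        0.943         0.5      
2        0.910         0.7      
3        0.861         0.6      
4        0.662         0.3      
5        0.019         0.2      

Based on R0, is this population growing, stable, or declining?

growing

R0 = Σ lx·mx = 0 + 0.4715 + 0.637 + 0.5166 + 0.1986 + 0.0038 = 1.8275
R0 > 1, so the population is growing.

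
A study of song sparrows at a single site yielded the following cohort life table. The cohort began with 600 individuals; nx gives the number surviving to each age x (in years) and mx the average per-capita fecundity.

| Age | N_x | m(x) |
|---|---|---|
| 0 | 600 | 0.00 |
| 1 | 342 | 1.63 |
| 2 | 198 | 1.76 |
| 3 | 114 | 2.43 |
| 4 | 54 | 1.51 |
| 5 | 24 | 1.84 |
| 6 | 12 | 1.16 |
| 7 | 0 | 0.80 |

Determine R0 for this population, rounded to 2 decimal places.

lx = nx/n0 = nx/600: 1, 0.57, 0.33, 0.19, 0.09, 0.04, 0.02, 0
lx·mx by age: 0, 0.9291, 0.5808, 0.4617, 0.1359, 0.0736, 0.0232, 0
R0 = Σ lx·mx = 2.2043 → 2.20

2.20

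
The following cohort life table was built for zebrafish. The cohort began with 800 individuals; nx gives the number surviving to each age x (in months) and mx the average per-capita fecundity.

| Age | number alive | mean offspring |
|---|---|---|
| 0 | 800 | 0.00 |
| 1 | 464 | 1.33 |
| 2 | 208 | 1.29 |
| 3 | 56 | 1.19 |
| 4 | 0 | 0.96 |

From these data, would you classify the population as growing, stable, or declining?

lx = nx/n0 = nx/800: 1, 0.58, 0.26, 0.07, 0
R0 = Σ lx·mx = 0 + 0.7714 + 0.3354 + 0.0833 + 0 = 1.1901
R0 > 1, so the population is growing.

growing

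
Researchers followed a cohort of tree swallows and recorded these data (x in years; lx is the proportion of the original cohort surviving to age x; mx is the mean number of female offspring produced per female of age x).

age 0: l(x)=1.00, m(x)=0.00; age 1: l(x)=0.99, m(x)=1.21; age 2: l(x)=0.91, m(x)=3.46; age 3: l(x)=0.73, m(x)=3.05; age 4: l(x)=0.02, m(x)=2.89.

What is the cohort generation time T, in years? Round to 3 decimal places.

lx·mx: 0, 1.1979, 3.1486, 2.2265, 0.0578 → R0 = 6.6308
x·lx·mx: 0, 1.1979, 6.2972, 6.6795, 0.2312 → Σ = 14.4058
T = 14.4058 / 6.6308 = 2.172558… → 2.173

2.173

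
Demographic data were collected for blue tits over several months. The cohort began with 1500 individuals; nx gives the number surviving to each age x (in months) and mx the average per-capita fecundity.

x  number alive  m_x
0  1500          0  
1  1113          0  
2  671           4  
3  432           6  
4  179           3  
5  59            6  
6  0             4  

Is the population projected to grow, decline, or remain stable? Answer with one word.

growing

lx = nx/n0 = nx/1500: 1, 0.742, 0.44733…, 0.288, 0.11933…, 0.03933…, 0
R0 = Σ lx·mx = 0 + 0 + 1.789333… + 1.728 + 0.358… + 0.236… + 0 = 4.111333…
R0 > 1, so the population is growing.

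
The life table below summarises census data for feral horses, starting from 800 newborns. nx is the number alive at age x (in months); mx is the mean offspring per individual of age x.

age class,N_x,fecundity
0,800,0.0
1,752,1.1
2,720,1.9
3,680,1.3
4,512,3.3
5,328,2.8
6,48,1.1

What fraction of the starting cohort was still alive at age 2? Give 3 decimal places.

0.900

l_2 = n_2/n_0 = 720/800 = 0.9 → 0.900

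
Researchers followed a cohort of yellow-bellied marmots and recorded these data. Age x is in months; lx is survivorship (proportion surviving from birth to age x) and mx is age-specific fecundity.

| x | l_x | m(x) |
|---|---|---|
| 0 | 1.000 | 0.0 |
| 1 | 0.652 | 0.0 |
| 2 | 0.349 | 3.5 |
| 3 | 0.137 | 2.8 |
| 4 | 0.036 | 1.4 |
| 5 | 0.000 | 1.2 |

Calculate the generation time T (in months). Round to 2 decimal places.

2.29

lx·mx: 0, 0, 1.2215, 0.3836, 0.0504, 0 → R0 = 1.6555
x·lx·mx: 0, 0, 2.443, 1.1508, 0.2016, 0 → Σ = 3.7954
T = 3.7954 / 1.6555 = 2.2926… → 2.29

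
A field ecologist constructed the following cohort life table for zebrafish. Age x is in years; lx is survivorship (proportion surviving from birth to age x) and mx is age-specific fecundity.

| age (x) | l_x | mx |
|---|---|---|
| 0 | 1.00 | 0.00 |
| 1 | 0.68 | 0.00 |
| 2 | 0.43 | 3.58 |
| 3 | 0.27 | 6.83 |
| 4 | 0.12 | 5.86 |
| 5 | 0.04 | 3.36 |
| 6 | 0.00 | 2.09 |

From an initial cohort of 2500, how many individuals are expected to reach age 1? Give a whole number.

Expected survivors = N0 · l_1 = 2500 × 0.68 = 1700 → 1700

1700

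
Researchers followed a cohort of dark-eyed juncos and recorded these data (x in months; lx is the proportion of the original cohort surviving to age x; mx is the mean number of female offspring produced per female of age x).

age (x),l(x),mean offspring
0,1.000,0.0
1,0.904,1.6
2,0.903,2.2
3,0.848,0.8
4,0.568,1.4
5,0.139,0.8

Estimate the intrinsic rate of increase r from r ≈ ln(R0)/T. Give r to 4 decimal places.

R0 = Σ lx·mx = 0 + 1.4464 + 1.9866 + 0.6784 + 0.7952 + 0.1112 = 5.0178
Σ x·lx·mx = 11.1916; T = 11.1916/5.0178 = 2.23038…
r ≈ ln(R0)/T = ln(5.0178)/2.23038… = 0.723191… → 0.7232

0.7232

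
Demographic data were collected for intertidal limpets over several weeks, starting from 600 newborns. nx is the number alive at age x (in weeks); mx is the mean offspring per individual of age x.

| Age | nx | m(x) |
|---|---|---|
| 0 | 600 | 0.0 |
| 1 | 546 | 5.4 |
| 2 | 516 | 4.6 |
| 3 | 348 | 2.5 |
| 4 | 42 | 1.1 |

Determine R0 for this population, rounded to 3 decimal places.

10.397

lx = nx/n0 = nx/600: 1, 0.91, 0.86, 0.58, 0.07
lx·mx by age: 0, 4.914, 3.956, 1.45, 0.077
R0 = Σ lx·mx = 10.397 → 10.397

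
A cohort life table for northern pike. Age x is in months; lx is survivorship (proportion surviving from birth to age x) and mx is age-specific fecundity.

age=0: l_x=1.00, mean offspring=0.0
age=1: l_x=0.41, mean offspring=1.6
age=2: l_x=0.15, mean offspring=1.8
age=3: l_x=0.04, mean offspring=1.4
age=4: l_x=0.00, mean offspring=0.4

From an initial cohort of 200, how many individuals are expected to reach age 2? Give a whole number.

30

Expected survivors = N0 · l_2 = 200 × 0.15 = 30 → 30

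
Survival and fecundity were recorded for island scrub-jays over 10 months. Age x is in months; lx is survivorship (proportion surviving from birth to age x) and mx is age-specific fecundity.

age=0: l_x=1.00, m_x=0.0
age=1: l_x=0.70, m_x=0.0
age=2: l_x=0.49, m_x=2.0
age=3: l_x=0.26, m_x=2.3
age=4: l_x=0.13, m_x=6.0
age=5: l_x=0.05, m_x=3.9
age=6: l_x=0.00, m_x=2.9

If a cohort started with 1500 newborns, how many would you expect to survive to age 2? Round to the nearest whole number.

735

Expected survivors = N0 · l_2 = 1500 × 0.49 = 735 → 735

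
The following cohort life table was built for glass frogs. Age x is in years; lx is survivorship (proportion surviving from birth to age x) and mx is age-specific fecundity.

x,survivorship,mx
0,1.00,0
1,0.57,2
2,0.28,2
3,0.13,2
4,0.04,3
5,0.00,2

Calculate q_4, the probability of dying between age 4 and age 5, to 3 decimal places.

q_4 = (l_4 − l_5) / l_4 = (0.04 − 0) / 0.04
     = 0.04 / 0.04 = 1 → 1.000

1.000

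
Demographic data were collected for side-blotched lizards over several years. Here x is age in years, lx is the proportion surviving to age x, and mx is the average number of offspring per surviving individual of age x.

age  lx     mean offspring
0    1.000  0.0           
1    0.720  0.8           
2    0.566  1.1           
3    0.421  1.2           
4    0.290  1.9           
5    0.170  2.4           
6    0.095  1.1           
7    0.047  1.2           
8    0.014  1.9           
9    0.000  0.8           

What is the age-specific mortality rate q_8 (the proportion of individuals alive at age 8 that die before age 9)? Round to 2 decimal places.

q_8 = (l_8 − l_9) / l_8 = (0.014 − 0) / 0.014
     = 0.014 / 0.014 = 1 → 1.00

1.00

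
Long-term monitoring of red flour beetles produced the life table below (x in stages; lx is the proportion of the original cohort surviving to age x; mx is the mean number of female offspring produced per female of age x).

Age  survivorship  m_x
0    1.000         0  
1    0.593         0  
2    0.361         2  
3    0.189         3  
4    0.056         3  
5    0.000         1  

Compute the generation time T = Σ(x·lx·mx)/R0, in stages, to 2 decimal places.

lx·mx: 0, 0, 0.722, 0.567, 0.168, 0 → R0 = 1.457
x·lx·mx: 0, 0, 1.444, 1.701, 0.672, 0 → Σ = 3.817
T = 3.817 / 1.457 = 2.619767… → 2.62

2.62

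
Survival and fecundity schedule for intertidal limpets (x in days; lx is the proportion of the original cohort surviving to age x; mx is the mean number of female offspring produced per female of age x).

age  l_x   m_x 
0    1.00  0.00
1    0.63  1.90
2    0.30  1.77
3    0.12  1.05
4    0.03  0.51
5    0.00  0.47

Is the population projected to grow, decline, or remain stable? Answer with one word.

growing

R0 = Σ lx·mx = 0 + 1.197 + 0.531 + 0.126 + 0.0153 + 0 = 1.8693
R0 > 1, so the population is growing.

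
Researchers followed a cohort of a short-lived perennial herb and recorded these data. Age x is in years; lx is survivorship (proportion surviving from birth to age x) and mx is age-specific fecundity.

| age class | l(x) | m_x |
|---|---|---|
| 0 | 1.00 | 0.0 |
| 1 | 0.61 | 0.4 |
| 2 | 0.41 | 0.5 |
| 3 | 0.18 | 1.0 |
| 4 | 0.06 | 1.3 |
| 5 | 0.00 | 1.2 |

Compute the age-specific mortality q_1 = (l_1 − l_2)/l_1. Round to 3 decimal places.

0.328

q_1 = (l_1 − l_2) / l_1 = (0.61 − 0.41) / 0.61
     = 0.2 / 0.61 = 0.327869… → 0.328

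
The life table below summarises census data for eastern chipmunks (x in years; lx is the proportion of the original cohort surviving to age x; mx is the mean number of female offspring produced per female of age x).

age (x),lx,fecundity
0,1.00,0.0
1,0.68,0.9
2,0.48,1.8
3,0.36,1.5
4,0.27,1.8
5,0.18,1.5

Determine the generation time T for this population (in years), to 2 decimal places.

lx·mx: 0, 0.612, 0.864, 0.54, 0.486, 0.27 → R0 = 2.772
x·lx·mx: 0, 0.612, 1.728, 1.62, 1.944, 1.35 → Σ = 7.254
T = 7.254 / 2.772 = 2.616883… → 2.62

2.62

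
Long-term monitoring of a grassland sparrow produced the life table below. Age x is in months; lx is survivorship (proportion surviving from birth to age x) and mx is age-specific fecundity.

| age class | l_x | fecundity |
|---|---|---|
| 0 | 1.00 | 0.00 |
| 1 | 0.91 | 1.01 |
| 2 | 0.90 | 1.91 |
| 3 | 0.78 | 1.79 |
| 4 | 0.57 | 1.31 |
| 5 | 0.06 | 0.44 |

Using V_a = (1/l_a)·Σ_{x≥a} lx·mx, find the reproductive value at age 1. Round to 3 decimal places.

lx·mx for x ≥ 1: 0.9191, 1.719, 1.3962, 0.7467, 0.0264 → sum = 4.8074
V_1 = 4.8074 / l_1 = 4.8074 / 0.91 = 5.282857… → 5.283

5.283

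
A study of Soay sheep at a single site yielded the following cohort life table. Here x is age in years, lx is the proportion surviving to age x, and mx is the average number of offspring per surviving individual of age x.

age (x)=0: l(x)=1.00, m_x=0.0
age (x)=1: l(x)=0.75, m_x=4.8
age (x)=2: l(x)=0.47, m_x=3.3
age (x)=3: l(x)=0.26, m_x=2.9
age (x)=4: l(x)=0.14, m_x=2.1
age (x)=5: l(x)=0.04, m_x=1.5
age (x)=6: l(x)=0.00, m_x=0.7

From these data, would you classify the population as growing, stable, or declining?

R0 = Σ lx·mx = 0 + 3.6 + 1.551 + 0.754 + 0.294 + 0.06 + 0 = 6.259
R0 > 1, so the population is growing.

growing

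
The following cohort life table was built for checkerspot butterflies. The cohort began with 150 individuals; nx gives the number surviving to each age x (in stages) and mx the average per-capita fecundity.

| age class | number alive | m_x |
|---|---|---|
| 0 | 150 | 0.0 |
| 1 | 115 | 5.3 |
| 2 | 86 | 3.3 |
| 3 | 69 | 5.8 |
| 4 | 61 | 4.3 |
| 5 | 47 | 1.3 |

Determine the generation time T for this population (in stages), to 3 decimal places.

lx = nx/n0 = nx/150: 1, 0.76667…, 0.57333…, 0.46, 0.40667…, 0.31333…
lx·mx: 0, 4.063333…, 1.892…, 2.668, 1.748667…, 0.407333… → R0 = 10.779333…
x·lx·mx: 0, 4.063333…, 3.784…, 8.004, 6.994667…, 2.036667… → Σ = 24.882667…
T = 24.882667… / 10.779333… = 2.308368… → 2.308

2.308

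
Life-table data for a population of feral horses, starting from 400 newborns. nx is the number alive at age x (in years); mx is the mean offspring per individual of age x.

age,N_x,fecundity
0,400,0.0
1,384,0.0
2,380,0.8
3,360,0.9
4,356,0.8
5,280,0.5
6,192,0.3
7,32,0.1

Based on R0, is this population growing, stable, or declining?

growing

lx = nx/n0 = nx/400: 1, 0.96, 0.95, 0.9, 0.89, 0.7, 0.48, 0.08
R0 = Σ lx·mx = 0 + 0 + 0.76 + 0.81 + 0.712 + 0.35 + 0.144 + 0.008 = 2.784
R0 > 1, so the population is growing.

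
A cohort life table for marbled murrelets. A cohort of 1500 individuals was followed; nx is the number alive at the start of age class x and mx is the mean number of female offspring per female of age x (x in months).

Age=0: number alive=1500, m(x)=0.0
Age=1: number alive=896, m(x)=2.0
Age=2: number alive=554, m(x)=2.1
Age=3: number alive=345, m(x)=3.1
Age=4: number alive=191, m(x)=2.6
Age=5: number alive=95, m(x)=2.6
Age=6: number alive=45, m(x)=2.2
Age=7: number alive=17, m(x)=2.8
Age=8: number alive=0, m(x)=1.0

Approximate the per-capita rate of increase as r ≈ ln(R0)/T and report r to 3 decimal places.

0.508

lx = nx/n0 = nx/1500: 1, 0.59733…, 0.36933…, 0.23, 0.12733…, 0.06333…, 0.03, 0.01133…, 0
R0 = Σ lx·mx = 0 + 1.19467… + 0.7756… + 0.713 + 0.33107… + 0.16467… + 0.066 + 0.03173… + 0 = 3.276733…
Σ x·lx·mx = 7.6506…; T = 7.6506…/3.276733… = 2.33483…
r ≈ ln(R0)/T = ln(3.276733…)/2.33483… = 0.50832… → 0.508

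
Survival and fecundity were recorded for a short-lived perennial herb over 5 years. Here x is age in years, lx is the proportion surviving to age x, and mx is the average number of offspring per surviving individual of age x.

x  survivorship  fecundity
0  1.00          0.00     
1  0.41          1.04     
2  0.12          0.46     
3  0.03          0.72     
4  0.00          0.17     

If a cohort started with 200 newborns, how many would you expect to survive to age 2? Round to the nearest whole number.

Expected survivors = N0 · l_2 = 200 × 0.12 = 24 → 24

24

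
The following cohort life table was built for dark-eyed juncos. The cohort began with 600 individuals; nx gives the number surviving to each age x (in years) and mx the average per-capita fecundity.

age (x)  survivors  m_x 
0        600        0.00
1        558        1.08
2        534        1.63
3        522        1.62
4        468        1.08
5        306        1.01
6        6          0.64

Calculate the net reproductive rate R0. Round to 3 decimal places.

lx = nx/n0 = nx/600: 1, 0.93, 0.89, 0.87, 0.78, 0.51, 0.01
lx·mx by age: 0, 1.0044, 1.4507, 1.4094, 0.8424, 0.5151, 0.0064
R0 = Σ lx·mx = 5.2284 → 5.228

5.228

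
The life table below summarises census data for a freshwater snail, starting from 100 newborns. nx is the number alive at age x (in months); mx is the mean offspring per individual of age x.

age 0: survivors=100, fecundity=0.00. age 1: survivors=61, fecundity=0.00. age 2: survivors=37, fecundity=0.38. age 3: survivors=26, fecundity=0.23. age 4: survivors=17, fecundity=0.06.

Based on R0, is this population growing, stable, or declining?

declining

lx = nx/n0 = nx/100: 1, 0.61, 0.37, 0.26, 0.17
R0 = Σ lx·mx = 0 + 0 + 0.1406 + 0.0598 + 0.0102 = 0.2106
R0 < 1, so the population is declining.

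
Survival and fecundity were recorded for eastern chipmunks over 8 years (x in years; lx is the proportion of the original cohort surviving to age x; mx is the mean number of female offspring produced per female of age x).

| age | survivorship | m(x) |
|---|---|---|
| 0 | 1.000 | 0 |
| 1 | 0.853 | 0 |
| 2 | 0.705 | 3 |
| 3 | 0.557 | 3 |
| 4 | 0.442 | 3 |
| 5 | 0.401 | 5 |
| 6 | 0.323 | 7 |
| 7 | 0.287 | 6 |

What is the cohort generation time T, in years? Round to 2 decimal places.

lx·mx: 0, 0, 2.115, 1.671, 1.326, 2.005, 2.261, 1.722 → R0 = 11.1
x·lx·mx: 0, 0, 4.23, 5.013, 5.304, 10.025, 13.566, 12.054 → Σ = 50.192
T = 50.192 / 11.1 = 4.521802… → 4.52

4.52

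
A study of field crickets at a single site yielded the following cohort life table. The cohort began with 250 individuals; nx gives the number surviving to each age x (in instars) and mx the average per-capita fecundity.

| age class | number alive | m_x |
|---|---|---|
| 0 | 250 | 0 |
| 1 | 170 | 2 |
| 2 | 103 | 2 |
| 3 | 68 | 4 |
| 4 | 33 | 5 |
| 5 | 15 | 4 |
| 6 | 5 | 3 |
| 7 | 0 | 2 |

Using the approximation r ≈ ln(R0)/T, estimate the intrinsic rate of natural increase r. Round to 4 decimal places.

lx = nx/n0 = nx/250: 1, 0.68, 0.412, 0.272, 0.132, 0.06, 0.02, 0
R0 = Σ lx·mx = 0 + 1.36 + 0.824 + 1.088 + 0.66 + 0.24 + 0.06 + 0 = 4.232
Σ x·lx·mx = 10.472; T = 10.472/4.232 = 2.47448…
r ≈ ln(R0)/T = ln(4.232)/2.47448… = 0.583021… → 0.5830

0.5830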